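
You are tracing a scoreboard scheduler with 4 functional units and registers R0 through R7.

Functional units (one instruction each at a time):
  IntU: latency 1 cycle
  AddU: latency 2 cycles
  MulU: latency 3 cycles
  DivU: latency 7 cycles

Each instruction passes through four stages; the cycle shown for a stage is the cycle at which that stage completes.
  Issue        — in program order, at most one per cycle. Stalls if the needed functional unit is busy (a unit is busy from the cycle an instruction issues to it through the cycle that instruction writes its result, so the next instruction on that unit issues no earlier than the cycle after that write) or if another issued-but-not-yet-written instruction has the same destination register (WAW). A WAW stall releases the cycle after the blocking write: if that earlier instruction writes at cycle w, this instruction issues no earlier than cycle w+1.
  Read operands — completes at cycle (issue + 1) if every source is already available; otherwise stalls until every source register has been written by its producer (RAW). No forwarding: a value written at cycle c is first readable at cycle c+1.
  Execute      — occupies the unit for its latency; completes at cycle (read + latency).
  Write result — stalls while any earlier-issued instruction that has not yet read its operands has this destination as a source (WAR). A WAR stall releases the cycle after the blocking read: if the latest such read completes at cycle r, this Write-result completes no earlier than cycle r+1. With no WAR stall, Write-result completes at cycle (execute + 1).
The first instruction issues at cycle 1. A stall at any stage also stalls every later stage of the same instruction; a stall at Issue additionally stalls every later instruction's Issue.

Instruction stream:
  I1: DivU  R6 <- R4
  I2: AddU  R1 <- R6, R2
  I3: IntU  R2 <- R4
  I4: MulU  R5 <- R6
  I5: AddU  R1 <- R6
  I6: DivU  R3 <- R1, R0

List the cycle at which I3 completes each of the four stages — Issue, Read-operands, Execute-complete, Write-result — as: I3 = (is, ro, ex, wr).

c1: I1→DivU
c2: I1 RO | I2→AddU
c3: I3→IntU
c4: I3 RO | I4→MulU
c5: I3 EX
c9: I1 EX
c10: I1 WR R6
c11: I2 RO | I4 RO
c12: I3 WR R2
c13: I2 EX
c14: I2 WR R1 | I4 EX
c15: I4 WR R5 | I5→AddU
c16: I5 RO | I6→DivU
c18: I5 EX
c19: I5 WR R1
c20: I6 RO
c27: I6 EX
c28: I6 WR R3

I3 = (3, 4, 5, 12)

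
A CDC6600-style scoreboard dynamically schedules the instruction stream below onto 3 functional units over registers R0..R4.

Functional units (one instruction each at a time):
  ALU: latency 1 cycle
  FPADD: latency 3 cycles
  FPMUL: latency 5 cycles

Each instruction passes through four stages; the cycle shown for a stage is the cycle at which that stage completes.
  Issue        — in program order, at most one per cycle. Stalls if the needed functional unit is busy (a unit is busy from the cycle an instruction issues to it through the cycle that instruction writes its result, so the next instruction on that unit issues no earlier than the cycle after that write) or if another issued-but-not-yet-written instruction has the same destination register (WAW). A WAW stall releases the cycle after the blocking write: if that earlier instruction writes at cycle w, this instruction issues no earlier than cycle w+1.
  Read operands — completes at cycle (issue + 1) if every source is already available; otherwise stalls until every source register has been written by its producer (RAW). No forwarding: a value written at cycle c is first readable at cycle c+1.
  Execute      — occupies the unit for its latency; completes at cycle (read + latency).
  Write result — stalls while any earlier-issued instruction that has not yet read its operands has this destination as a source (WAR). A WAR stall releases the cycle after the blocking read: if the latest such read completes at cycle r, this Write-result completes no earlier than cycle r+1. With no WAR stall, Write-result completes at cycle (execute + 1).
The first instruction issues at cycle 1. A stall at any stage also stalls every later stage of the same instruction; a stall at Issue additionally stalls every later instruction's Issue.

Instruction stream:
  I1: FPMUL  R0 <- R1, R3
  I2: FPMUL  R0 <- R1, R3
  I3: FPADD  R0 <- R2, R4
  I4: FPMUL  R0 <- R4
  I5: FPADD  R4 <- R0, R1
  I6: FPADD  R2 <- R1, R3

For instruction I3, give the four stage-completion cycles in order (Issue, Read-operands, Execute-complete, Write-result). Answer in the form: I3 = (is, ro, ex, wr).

t=1  I1 issues→FPMUL
t=2  I1 reads
t=7  I1 exec-done
t=8  I1 writes R0
t=9  I2 issues→FPMUL
t=10  I2 reads
t=15  I2 exec-done
t=16  I2 writes R0
t=17  I3 issues→FPADD
t=18  I3 reads
t=21  I3 exec-done
t=22  I3 writes R0
t=23  I4 issues→FPMUL
t=24  I4 reads · I5 issues→FPADD
t=29  I4 exec-done
t=30  I4 writes R0
t=31  I5 reads
t=34  I5 exec-done
t=35  I5 writes R4
t=36  I6 issues→FPADD
t=37  I6 reads
t=40  I6 exec-done
t=41  I6 writes R2

I3 = (17, 18, 21, 22)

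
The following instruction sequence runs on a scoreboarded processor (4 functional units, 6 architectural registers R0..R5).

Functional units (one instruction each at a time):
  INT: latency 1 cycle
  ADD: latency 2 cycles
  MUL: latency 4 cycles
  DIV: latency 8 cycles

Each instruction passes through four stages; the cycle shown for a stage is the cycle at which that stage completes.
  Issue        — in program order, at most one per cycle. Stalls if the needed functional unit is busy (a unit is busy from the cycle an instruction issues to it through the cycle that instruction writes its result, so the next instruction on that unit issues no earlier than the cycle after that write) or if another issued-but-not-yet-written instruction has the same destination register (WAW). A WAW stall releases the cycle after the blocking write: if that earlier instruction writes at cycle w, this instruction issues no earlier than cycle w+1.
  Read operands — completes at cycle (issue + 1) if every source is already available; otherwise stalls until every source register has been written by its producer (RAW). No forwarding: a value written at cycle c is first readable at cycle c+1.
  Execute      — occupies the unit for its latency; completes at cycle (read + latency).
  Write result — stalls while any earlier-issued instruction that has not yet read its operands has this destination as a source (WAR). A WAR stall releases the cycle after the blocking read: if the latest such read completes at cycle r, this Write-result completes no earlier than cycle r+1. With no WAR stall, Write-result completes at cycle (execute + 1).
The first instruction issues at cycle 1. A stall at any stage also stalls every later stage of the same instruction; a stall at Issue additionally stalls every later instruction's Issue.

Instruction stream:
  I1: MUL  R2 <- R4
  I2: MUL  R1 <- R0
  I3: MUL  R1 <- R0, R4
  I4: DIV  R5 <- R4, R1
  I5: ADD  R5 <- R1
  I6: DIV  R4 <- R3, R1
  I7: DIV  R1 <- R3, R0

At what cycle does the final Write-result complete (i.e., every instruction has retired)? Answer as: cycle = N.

I1: IS=1 RO=2 EX=6 WR=7
I2: IS=8 RO=9 EX=13 WR=14  [struct: MUL busy until I1 writes@7]
I3: IS=15 RO=16 EX=20 WR=21  [struct: MUL busy until I2 writes@14]
I4: IS=16 RO=22 EX=30 WR=31  [RAW R1: wait I3 write@21]
I5: IS=32 RO=33 EX=35 WR=36  [WAW R5: wait I4 write@31]
I6: IS=33 RO=34 EX=42 WR=43
I7: IS=44 RO=45 EX=53 WR=54  [struct: DIV busy until I6 writes@43]

cycle = 54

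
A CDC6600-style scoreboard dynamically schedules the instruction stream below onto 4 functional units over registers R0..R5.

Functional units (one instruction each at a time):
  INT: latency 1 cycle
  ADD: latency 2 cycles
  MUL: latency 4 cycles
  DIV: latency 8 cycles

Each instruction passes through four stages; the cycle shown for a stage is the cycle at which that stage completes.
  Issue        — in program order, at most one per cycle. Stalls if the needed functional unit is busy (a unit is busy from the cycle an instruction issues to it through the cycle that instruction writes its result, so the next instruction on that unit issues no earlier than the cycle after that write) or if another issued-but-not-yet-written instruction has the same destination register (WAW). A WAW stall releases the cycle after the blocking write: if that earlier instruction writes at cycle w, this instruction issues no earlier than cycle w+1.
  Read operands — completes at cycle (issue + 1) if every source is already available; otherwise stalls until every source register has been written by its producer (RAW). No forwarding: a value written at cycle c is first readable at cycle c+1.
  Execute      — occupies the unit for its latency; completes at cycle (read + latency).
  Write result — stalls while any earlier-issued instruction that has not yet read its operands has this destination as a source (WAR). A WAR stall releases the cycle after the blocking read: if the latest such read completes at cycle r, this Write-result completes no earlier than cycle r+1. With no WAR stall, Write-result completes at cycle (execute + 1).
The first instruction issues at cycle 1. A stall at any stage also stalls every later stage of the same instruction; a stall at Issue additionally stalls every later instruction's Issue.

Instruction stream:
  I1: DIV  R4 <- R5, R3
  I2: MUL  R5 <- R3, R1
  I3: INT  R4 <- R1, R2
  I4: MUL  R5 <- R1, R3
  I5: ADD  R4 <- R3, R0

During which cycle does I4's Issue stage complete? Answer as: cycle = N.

cycle = 13

cycle 1: I1→DIV
cycle 2: I1 RO · I2→MUL
cycle 3: I2 RO
cycle 7: I2 EX
cycle 8: I2 WR R5
cycle 10: I1 EX
cycle 11: I1 WR R4
cycle 12: I3→INT
cycle 13: I3 RO · I4→MUL
cycle 14: I3 EX · I4 RO
cycle 15: I3 WR R4
cycle 16: I5→ADD
cycle 17: I5 RO
cycle 18: I4 EX
cycle 19: I4 WR R5 · I5 EX
cycle 20: I5 WR R4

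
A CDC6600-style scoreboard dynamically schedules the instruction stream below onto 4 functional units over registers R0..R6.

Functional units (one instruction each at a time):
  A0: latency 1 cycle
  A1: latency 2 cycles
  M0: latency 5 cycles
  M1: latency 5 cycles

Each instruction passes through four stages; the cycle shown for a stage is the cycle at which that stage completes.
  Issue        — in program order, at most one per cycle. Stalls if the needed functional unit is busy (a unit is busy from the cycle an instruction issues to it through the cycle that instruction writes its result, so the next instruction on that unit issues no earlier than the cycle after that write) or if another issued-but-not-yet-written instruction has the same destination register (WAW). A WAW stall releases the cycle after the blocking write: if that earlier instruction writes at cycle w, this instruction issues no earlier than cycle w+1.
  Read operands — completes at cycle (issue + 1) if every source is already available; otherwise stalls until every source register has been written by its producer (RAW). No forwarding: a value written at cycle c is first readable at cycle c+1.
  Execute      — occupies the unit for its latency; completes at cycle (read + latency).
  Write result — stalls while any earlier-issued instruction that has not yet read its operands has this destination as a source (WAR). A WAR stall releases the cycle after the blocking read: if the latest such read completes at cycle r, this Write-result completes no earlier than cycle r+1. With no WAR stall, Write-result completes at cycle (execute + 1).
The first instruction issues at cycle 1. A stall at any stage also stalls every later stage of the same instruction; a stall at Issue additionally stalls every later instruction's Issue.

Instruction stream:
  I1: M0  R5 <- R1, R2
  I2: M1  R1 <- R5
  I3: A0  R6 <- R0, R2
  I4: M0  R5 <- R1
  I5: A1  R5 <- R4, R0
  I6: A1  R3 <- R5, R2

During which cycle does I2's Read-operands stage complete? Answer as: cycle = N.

cycle = 9

I1 -> (1, 2, 7, 8)
I2 -> (2, 9, 14, 15)  // RAW R5: wait I1 write@8
I3 -> (3, 4, 5, 6)
I4 -> (9, 16, 21, 22)  // struct: M0 busy until I1 writes@8, RAW R1: wait I2 write@15
I5 -> (23, 24, 26, 27)  // WAW R5: wait I4 write@22
I6 -> (28, 29, 31, 32)  // struct: A1 busy until I5 writes@27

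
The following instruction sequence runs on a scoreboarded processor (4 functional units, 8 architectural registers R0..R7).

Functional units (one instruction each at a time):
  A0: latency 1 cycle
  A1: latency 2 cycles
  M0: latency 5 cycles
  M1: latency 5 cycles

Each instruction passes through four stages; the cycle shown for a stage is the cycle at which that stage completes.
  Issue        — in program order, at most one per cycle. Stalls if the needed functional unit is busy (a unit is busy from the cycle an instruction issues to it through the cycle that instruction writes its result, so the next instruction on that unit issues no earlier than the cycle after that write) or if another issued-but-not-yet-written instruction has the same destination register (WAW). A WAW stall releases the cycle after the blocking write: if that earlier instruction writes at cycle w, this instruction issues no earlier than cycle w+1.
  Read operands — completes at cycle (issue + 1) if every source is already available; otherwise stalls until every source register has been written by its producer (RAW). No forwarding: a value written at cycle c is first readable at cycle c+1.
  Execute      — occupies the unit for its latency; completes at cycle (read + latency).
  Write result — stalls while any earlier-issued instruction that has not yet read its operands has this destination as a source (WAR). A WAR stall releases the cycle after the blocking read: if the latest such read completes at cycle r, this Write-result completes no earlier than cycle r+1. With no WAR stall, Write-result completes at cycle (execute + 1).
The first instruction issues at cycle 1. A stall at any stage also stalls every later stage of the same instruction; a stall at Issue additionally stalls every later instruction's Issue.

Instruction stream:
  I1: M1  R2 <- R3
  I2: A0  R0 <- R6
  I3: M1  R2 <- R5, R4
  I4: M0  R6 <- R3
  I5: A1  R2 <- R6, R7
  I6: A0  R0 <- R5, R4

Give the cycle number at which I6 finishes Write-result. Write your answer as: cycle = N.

cycle = 21

1) issue 1, read 2, done 7, write 8
2) issue 2, read 3, done 4, write 5
3) issue 9, read 10, done 15, write 16  <struct: M1 busy until I1 writes@8>
4) issue 10, read 11, done 16, write 17
5) issue 17, read 18, done 20, write 21  <WAW R2: wait I3 write@16>
6) issue 18, read 19, done 20, write 21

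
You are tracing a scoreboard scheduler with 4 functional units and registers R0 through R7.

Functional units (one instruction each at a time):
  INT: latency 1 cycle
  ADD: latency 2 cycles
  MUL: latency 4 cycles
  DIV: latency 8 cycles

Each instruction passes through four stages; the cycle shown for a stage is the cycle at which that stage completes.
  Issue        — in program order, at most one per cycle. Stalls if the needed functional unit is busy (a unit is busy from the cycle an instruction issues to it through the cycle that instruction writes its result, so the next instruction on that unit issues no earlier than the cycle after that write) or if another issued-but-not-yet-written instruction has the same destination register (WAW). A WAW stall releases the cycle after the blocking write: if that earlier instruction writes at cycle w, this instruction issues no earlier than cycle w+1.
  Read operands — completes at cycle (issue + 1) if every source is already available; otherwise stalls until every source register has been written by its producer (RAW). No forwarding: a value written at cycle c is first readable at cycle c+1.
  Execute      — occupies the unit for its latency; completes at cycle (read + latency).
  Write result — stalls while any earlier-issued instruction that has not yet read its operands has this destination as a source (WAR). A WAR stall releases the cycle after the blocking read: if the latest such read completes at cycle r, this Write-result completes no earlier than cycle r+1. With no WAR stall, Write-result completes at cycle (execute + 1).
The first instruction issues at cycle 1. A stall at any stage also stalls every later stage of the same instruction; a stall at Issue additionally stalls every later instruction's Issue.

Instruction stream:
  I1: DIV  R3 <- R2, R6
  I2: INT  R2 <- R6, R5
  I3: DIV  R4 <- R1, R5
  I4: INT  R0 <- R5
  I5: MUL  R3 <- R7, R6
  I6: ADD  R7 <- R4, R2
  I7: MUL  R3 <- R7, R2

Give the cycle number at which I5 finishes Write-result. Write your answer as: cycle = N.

cycle = 20

I1 -> (1, 2, 10, 11)
I2 -> (2, 3, 4, 5)
I3 -> (12, 13, 21, 22)  // struct: DIV busy until I1 writes@11
I4 -> (13, 14, 15, 16)
I5 -> (14, 15, 19, 20)
I6 -> (15, 23, 25, 26)  // RAW R4: wait I3 write@22
I7 -> (21, 27, 31, 32)  // struct: MUL busy until I5 writes@20, RAW R7: wait I6 write@26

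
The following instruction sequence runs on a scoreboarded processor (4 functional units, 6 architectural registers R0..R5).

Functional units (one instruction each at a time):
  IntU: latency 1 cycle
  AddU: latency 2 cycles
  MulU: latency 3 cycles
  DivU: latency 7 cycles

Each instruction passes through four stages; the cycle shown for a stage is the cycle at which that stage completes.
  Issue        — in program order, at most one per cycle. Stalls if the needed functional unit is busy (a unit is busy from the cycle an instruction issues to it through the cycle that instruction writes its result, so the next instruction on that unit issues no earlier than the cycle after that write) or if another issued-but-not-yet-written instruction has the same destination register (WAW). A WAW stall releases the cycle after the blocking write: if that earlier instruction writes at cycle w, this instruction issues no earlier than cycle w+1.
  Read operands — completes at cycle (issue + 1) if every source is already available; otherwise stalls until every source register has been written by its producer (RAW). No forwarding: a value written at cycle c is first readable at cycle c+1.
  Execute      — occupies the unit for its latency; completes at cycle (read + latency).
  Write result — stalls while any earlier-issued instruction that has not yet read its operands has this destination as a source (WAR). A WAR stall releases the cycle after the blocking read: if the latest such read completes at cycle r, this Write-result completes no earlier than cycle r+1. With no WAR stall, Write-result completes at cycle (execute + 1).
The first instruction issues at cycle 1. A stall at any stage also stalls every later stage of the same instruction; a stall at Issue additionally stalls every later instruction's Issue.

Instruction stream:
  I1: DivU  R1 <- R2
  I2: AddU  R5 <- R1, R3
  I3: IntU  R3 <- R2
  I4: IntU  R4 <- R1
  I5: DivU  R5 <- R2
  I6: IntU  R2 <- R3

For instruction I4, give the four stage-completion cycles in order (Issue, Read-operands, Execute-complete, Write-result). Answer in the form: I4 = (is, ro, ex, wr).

cycle 1: I1 dispatched to DivU
cycle 2: I1 operands ready · I2 dispatched to AddU
cycle 3: I3 dispatched to IntU
cycle 4: I3 operands ready
cycle 5: I3 complete
cycle 9: I1 complete
cycle 10: R1←I1
cycle 11: I2 operands ready
cycle 12: R3←I3
cycle 13: I2 complete · I4 dispatched to IntU
cycle 14: R5←I2 · I4 operands ready
cycle 15: I4 complete · I5 dispatched to DivU
cycle 16: R4←I4 · I5 operands ready
cycle 17: I6 dispatched to IntU
cycle 18: I6 operands ready
cycle 19: I6 complete
cycle 20: R2←I6
cycle 23: I5 complete
cycle 24: R5←I5

I4 = (13, 14, 15, 16)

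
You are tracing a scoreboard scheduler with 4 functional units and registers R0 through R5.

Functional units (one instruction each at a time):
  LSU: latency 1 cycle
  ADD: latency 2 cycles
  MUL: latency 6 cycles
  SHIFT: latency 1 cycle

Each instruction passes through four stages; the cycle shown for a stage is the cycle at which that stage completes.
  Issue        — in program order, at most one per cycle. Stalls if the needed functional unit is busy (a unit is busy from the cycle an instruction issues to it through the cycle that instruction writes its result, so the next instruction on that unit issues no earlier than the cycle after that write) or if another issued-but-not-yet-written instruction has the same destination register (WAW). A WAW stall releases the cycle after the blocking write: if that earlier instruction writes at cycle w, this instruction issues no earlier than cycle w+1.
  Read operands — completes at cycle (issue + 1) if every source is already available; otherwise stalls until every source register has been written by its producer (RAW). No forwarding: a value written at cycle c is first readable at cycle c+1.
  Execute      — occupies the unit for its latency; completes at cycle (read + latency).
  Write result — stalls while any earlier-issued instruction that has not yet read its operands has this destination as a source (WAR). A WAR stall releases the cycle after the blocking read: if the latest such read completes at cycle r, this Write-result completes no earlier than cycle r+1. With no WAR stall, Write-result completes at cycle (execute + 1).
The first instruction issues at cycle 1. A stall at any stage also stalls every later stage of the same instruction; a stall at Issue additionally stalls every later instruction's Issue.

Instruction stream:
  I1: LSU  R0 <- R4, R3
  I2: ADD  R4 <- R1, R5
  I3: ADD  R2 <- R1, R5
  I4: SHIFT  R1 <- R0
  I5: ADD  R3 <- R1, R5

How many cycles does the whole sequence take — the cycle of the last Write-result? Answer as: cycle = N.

t=1  I1 dispatched to LSU
t=2  I1 operands ready, I2 dispatched to ADD
t=3  I1 complete, I2 operands ready
t=4  R0←I1
t=5  I2 complete
t=6  R4←I2
t=7  I3 dispatched to ADD
t=8  I3 operands ready, I4 dispatched to SHIFT
t=9  I4 operands ready
t=10  I3 complete, I4 complete
t=11  R2←I3, R1←I4
t=12  I5 dispatched to ADD
t=13  I5 operands ready
t=15  I5 complete
t=16  R3←I5

cycle = 16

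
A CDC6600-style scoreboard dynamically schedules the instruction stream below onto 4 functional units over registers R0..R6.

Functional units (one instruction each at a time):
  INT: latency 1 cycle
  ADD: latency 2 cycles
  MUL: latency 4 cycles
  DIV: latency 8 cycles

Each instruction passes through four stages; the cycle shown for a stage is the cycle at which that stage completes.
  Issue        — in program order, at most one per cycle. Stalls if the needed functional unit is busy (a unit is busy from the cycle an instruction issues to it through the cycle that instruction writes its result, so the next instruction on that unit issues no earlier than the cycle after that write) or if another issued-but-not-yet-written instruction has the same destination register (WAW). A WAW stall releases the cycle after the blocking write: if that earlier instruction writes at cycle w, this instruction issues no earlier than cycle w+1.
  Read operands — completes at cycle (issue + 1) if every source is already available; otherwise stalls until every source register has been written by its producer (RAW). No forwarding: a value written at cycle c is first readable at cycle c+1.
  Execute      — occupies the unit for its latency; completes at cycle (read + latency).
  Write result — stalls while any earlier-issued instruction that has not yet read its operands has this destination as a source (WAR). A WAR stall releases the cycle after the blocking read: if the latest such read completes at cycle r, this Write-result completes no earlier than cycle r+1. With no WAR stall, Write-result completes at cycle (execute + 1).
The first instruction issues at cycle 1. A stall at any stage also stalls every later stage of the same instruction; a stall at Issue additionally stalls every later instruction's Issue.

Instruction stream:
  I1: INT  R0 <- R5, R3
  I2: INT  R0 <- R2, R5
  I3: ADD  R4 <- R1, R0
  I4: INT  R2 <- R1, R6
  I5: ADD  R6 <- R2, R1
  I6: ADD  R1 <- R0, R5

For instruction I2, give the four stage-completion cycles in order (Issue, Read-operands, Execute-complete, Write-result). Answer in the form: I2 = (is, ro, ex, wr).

cycle 1: issue I1 (INT)
cycle 2: I1 read-ops
cycle 3: I1 finished on INT
cycle 4: I1→R0
cycle 5: issue I2 (INT)
cycle 6: I2 read-ops; issue I3 (ADD)
cycle 7: I2 finished on INT
cycle 8: I2→R0
cycle 9: I3 read-ops; issue I4 (INT)
cycle 10: I4 read-ops
cycle 11: I3 finished on ADD; I4 finished on INT
cycle 12: I3→R4; I4→R2
cycle 13: issue I5 (ADD)
cycle 14: I5 read-ops
cycle 16: I5 finished on ADD
cycle 17: I5→R6
cycle 18: issue I6 (ADD)
cycle 19: I6 read-ops
cycle 21: I6 finished on ADD
cycle 22: I6→R1

I2 = (5, 6, 7, 8)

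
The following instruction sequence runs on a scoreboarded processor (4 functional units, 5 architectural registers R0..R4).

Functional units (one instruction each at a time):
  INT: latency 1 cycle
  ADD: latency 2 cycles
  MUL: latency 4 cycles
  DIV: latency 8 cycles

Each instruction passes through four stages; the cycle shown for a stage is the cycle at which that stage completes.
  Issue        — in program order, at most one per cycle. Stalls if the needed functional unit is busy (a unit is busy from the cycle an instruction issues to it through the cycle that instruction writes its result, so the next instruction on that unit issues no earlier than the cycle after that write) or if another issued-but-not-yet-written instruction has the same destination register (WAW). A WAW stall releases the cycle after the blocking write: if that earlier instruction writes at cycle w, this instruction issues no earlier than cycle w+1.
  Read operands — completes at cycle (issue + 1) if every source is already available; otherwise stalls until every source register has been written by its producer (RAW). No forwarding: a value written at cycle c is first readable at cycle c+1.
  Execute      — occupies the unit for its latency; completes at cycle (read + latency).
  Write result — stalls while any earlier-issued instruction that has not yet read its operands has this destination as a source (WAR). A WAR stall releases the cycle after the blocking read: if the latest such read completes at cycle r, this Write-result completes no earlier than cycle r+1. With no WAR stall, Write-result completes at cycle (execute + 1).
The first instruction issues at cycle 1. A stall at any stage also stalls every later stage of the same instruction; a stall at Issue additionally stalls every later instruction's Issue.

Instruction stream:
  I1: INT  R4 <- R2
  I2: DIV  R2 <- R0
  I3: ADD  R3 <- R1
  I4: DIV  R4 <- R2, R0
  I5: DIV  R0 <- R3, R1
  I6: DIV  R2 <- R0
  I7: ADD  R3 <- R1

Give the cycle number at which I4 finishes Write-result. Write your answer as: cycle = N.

  I1 | 1 | 2 | 3 | 4
  I2 | 2 | 3 | 11 | 12
  I3 | 3 | 4 | 6 | 7
  I4 | 13 | 14 | 22 | 23   struct: DIV busy until I2 writes@12
  I5 | 24 | 25 | 33 | 34   struct: DIV busy until I4 writes@23
  I6 | 35 | 36 | 44 | 45   struct: DIV busy until I5 writes@34
  I7 | 36 | 37 | 39 | 40

cycle = 23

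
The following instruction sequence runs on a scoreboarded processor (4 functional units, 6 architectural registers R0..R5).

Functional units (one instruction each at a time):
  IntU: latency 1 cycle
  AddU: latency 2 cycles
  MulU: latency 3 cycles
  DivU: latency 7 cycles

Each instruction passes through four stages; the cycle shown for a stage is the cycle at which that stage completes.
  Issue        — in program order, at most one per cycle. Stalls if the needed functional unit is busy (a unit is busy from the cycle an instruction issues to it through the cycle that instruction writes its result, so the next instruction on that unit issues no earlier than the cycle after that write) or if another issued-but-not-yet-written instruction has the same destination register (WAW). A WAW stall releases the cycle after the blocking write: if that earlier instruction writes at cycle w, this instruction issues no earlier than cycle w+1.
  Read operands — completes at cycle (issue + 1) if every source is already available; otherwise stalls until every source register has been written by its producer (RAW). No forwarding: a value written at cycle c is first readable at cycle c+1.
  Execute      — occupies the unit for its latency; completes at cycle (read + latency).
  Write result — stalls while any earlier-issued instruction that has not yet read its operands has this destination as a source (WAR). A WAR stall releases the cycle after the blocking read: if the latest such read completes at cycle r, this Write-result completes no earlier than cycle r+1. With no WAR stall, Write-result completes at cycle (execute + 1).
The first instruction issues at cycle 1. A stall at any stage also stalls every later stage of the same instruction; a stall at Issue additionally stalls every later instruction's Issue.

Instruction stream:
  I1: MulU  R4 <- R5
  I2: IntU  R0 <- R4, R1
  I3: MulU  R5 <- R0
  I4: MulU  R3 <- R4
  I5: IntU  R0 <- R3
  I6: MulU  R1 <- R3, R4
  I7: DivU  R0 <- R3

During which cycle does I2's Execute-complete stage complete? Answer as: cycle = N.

cycle = 8

[I1] 1/2/5/6
[I2] 2/7/8/9  (RAW R4: wait I1 write@6)
[I3] 7/10/13/14  (struct: MulU busy until I1 writes@6; RAW R0: wait I2 write@9)
[I4] 15/16/19/20  (struct: MulU busy until I3 writes@14)
[I5] 16/21/22/23  (RAW R3: wait I4 write@20)
[I6] 21/22/25/26  (struct: MulU busy until I4 writes@20)
[I7] 24/25/32/33  (WAW R0: wait I5 write@23)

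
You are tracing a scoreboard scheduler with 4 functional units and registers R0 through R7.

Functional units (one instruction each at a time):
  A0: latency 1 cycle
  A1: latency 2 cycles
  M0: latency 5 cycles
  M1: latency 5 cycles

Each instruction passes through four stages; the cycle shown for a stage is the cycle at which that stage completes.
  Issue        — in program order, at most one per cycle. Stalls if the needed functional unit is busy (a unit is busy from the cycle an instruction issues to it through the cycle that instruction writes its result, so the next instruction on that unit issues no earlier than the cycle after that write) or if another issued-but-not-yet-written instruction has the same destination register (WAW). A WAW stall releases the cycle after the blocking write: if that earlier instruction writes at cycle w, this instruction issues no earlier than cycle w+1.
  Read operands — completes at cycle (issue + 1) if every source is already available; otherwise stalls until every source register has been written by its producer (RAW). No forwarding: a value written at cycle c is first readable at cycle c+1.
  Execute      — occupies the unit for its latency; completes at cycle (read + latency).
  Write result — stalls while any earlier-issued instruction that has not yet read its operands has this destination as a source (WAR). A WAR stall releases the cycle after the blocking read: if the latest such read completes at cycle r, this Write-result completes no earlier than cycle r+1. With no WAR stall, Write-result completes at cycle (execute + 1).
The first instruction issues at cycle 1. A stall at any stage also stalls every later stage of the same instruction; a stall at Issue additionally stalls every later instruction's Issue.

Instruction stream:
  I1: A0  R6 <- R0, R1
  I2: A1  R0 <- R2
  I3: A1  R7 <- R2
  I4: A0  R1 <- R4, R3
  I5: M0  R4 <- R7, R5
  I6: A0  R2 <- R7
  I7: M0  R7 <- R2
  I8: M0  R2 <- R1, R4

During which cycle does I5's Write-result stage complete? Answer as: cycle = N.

c1: I1→A0
c2: I1 RO · I2→A1
c3: I1 EX · I2 RO
c4: I1 WR R6
c5: I2 EX
c6: I2 WR R0
c7: I3→A1
c8: I3 RO · I4→A0
c9: I4 RO · I5→M0
c10: I3 EX · I4 EX
c11: I3 WR R7 · I4 WR R1
c12: I5 RO · I6→A0
c13: I6 RO
c14: I6 EX
c15: I6 WR R2
c17: I5 EX
c18: I5 WR R4
c19: I7→M0
c20: I7 RO
c25: I7 EX
c26: I7 WR R7
c27: I8→M0
c28: I8 RO
c33: I8 EX
c34: I8 WR R2

cycle = 18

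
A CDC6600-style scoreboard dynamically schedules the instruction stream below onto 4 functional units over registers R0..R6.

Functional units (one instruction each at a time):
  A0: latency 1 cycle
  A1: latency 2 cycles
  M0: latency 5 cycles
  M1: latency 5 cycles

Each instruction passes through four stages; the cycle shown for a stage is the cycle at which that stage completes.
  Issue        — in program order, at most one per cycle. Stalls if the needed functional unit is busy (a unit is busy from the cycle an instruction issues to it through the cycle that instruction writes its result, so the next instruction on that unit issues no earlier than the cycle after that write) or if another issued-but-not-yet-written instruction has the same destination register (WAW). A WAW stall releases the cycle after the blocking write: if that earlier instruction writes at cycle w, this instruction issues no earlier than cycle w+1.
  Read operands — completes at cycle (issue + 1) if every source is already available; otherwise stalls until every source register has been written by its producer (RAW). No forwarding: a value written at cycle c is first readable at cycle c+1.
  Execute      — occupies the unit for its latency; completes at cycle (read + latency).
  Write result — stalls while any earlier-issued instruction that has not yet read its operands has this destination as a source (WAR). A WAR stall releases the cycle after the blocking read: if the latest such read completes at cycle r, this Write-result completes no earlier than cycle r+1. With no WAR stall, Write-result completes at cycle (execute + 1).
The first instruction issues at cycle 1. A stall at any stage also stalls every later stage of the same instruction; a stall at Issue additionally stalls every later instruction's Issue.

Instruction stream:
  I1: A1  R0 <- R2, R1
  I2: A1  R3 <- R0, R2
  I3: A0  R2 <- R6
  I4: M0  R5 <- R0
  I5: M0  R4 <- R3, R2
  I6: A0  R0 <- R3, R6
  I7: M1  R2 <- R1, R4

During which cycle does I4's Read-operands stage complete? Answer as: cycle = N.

cycle = 9

[I1] 1/2/4/5
[I2] 6/7/9/10  (struct: A1 busy until I1 writes@5)
[I3] 7/8/9/10
[I4] 8/9/14/15
[I5] 16/17/22/23  (struct: M0 busy until I4 writes@15)
[I6] 17/18/19/20
[I7] 18/24/29/30  (RAW R4: wait I5 write@23)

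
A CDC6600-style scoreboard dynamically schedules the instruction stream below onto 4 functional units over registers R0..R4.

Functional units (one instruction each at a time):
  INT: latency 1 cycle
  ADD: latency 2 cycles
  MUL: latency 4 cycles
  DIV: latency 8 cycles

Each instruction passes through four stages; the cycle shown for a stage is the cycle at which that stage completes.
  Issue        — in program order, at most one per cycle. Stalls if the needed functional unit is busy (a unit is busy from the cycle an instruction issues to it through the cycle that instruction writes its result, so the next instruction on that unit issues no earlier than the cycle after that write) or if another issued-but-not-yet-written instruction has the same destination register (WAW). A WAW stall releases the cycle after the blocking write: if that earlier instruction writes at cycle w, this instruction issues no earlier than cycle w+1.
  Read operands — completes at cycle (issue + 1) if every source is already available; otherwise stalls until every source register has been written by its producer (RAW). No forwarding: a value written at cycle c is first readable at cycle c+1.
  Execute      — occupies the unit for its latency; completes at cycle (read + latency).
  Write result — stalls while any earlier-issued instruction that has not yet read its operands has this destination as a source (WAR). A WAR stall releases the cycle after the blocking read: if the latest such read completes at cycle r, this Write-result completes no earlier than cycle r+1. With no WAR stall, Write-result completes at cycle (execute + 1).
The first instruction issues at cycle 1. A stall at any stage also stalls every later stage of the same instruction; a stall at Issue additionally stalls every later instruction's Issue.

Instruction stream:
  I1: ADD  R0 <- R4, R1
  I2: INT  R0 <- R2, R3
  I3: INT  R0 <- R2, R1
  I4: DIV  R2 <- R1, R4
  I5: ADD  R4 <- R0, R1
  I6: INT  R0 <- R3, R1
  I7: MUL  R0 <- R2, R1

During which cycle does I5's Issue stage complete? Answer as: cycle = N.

cycle = 12

I1: IS=1 RO=2 EX=4 WR=5
I2: IS=6 RO=7 EX=8 WR=9  [WAW R0: wait I1 write@5]
I3: IS=10 RO=11 EX=12 WR=13  [struct: INT busy until I2 writes@9]
I4: IS=11 RO=12 EX=20 WR=21
I5: IS=12 RO=14 EX=16 WR=17  [RAW R0: wait I3 write@13]
I6: IS=14 RO=15 EX=16 WR=17  [struct: INT busy until I3 writes@13]
I7: IS=18 RO=22 EX=26 WR=27  [WAW R0: wait I6 write@17; RAW R2: wait I4 write@21]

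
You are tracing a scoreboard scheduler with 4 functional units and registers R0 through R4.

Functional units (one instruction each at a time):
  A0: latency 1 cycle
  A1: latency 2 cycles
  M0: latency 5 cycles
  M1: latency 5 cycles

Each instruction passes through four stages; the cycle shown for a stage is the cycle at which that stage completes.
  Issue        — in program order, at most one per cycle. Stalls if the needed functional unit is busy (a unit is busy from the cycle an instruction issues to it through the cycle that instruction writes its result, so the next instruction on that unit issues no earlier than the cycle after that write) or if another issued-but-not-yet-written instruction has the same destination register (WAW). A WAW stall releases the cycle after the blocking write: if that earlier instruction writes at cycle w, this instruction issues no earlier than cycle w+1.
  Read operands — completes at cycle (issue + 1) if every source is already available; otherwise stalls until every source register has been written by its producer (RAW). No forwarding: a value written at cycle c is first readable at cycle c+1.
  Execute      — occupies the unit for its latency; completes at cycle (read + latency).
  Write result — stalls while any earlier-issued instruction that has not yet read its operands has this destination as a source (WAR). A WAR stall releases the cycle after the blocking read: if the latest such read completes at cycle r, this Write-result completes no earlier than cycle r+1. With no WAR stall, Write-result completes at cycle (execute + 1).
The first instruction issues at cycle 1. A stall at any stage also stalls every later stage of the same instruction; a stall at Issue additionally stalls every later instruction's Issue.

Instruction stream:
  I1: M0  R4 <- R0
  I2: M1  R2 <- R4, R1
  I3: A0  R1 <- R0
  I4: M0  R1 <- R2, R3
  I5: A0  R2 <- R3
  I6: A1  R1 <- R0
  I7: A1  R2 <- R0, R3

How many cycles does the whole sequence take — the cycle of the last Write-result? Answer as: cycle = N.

cycle = 32

[1] I1 dispatched to M0
[2] I1 operands ready, I2 dispatched to M1
[3] I3 dispatched to A0
[4] I3 operands ready
[5] I3 complete
[7] I1 complete
[8] R4←I1
[9] I2 operands ready
[10] R1←I3
[11] I4 dispatched to M0
[14] I2 complete
[15] R2←I2
[16] I4 operands ready, I5 dispatched to A0
[17] I5 operands ready
[18] I5 complete
[19] R2←I5
[21] I4 complete
[22] R1←I4
[23] I6 dispatched to A1
[24] I6 operands ready
[26] I6 complete
[27] R1←I6
[28] I7 dispatched to A1
[29] I7 operands ready
[31] I7 complete
[32] R2←I7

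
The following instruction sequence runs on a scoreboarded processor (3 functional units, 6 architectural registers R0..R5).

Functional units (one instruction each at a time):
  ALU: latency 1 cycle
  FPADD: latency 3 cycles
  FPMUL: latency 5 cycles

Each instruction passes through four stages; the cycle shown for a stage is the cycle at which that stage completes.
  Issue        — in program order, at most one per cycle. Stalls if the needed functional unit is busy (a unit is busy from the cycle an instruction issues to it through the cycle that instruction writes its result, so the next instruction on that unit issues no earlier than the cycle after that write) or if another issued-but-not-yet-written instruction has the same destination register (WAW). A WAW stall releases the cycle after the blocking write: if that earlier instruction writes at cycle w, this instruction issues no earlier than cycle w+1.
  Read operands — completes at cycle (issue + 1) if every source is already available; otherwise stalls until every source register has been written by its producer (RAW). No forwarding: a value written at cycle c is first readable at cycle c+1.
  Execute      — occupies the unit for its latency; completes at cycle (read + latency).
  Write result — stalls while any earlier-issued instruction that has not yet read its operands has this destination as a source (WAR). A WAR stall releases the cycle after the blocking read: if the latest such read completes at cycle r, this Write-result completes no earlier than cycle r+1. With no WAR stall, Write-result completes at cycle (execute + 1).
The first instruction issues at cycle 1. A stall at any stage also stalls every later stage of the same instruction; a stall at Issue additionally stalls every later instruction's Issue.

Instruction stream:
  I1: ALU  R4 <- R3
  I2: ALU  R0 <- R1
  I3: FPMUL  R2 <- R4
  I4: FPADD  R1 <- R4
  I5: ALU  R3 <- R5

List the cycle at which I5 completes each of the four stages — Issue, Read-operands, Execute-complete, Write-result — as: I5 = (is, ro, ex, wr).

I5 = (9, 10, 11, 12)

I1: IS=1 RO=2 EX=3 WR=4
I2: IS=5 RO=6 EX=7 WR=8  [struct: ALU busy until I1 writes@4]
I3: IS=6 RO=7 EX=12 WR=13
I4: IS=7 RO=8 EX=11 WR=12
I5: IS=9 RO=10 EX=11 WR=12  [struct: ALU busy until I2 writes@8]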